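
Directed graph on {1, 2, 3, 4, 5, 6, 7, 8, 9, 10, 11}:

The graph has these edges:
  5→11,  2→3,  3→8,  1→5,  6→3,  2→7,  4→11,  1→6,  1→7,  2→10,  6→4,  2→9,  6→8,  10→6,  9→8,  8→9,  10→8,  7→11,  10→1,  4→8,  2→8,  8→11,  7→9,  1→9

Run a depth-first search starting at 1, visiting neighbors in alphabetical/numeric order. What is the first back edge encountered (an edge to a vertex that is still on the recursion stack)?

DFS from 1 (visiting neighbors in alphabetical/numeric order); mark gray on enter, black on exit:
1 gray
  5 gray
    11 gray
    11 black
  5 black
  6 gray
    3 gray
      8 gray
        9 gray
          9→8: 8 is gray → back edge
First back edge: 9 → 8.

9->8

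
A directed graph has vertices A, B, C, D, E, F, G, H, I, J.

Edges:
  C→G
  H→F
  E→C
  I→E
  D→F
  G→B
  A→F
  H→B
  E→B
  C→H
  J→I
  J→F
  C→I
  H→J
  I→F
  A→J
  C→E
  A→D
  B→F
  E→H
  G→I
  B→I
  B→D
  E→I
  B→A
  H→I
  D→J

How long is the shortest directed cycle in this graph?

For each vertex v, BFS finds the shortest path from v back to v.
The shortest such closed walk is E → C → E, length 2.

2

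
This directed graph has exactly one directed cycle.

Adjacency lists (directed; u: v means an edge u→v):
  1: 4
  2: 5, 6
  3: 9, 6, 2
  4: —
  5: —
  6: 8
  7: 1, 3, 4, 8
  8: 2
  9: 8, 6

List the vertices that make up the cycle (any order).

2, 6, 8

DFS with gray/black marking from 2:
2 gray
  5 gray
  5 black
  6 gray
    8 gray
      8→2: 2 is gray → back edge
Back edge closes the cycle 2 → 6 → 8 → 2; its vertices are {2, 6, 8}.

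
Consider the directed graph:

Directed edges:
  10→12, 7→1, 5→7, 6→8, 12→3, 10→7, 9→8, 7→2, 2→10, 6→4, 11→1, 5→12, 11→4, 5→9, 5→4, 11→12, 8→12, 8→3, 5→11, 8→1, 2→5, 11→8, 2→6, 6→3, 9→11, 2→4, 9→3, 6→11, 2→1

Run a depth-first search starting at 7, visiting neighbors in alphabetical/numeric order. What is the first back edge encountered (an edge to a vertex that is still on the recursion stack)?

DFS from 7 (visiting neighbors in alphabetical/numeric order); mark gray on enter, black on exit:
7 gray
  1 gray
  1 black
  2 gray
    2→1: 1 black — skip
    4 gray
    4 black
    5 gray
      5→4: 4 black — skip
      5→7: 7 is gray → back edge
First back edge: 5 → 7.

5→7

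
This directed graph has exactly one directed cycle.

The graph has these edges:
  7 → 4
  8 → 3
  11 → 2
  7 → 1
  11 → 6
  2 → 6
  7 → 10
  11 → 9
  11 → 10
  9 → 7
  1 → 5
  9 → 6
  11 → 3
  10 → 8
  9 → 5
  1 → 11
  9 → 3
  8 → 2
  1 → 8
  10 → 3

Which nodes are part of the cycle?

1, 7, 9, 11

DFS with gray/black marking from 7:
7 gray
  1 gray
    5 gray
    5 black
    11 gray
      3 gray
      3 black
      2 gray
        6 gray
        6 black
      2 black
      9 gray
        9→3: 3 black — skip
        9→7: 7 is gray → back edge
Back edge closes the cycle 7 → 1 → 11 → 9 → 7; its vertices are {1, 7, 9, 11}.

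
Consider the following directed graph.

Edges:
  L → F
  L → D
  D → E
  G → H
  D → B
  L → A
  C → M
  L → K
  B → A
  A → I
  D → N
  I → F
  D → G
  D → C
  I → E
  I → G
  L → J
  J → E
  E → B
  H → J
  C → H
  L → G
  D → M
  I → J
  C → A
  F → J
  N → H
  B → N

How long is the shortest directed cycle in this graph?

4

For each vertex v, BFS finds the shortest path from v back to v.
The shortest such closed walk is B → A → I → E → B, length 4.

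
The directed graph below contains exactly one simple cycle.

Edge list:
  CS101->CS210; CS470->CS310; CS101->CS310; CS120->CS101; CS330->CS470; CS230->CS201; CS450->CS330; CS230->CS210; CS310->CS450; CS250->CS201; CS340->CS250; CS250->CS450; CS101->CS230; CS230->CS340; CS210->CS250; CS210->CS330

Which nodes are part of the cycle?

DFS with gray/black marking from CS330:
CS330 gray
  CS470 gray
    CS310 gray
      CS450 gray
        CS450→CS330: CS330 is gray → back edge
Back edge closes the cycle CS330 → CS470 → CS310 → CS450 → CS330; its vertices are {CS310, CS330, CS450, CS470}.

CS310, CS330, CS450, CS470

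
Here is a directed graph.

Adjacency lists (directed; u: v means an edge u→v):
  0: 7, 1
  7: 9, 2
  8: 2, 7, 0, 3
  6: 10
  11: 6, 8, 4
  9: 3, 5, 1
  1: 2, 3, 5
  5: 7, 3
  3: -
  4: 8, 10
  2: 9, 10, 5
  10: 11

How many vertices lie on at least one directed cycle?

11

A vertex is on a directed cycle iff it belongs to a strongly connected component of size ≥ 2 (or has a self-loop).
The vertices on cycles are {0, 1, 2, 4, 5, 6, 7, 8, 9, 10, 11} — 11 in total.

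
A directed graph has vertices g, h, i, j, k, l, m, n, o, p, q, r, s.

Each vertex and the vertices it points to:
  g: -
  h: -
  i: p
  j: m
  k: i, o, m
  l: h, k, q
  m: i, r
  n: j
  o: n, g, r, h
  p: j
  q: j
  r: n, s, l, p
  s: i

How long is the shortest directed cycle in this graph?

For each vertex v, BFS finds the shortest path from v back to v.
The shortest such closed walk is o → r → l → k → o, length 4.

4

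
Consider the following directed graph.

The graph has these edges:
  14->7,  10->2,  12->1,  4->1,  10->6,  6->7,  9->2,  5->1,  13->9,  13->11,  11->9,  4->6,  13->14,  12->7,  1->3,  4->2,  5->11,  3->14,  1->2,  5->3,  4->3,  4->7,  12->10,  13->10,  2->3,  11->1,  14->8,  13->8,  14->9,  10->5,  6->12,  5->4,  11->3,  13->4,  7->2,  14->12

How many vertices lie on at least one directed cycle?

A vertex is on a directed cycle iff it belongs to a strongly connected component of size ≥ 2 (or has a self-loop).
The vertices on cycles are {1, 2, 3, 4, 5, 6, 7, 9, 10, 11, 12, 14} — 12 in total.

12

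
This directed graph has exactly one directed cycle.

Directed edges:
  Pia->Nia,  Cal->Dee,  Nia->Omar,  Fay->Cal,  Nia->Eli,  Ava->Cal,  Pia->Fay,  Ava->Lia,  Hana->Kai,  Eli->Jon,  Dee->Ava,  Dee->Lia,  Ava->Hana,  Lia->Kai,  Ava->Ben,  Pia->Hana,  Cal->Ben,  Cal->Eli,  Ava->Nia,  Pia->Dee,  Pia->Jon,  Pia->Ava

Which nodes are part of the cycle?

DFS with gray/black marking from Ava:
Ava gray
  Nia gray
    Omar gray
    Omar black
    Eli gray
      Jon gray
      Jon black
    Eli black
  Nia black
  Cal gray
    Cal→Eli: Eli black — skip
    Dee gray
      Lia gray
        Kai gray
        Kai black
      Lia black
      Dee→Ava: Ava is gray → back edge
Back edge closes the cycle Ava → Cal → Dee → Ava; its vertices are {Ava, Cal, Dee}.

Ava, Cal, Dee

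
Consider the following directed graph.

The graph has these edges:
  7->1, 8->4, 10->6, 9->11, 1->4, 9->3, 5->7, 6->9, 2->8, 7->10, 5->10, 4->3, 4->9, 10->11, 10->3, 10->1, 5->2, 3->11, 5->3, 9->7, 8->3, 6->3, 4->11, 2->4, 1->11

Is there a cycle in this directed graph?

Yes

DFS with white/gray/black marking, starting from 9:
9 gray
  3 gray
    11 gray
    11 black
  3 black
  9→11: 11 black — skip
  7 gray
    10 gray
      1 gray
        4 gray
          4→11: 11 black — skip
          4→9: 9 is gray → back edge
Back edge found, so a cycle exists: 9 → 7 → 10 → 1 → 4 → 9.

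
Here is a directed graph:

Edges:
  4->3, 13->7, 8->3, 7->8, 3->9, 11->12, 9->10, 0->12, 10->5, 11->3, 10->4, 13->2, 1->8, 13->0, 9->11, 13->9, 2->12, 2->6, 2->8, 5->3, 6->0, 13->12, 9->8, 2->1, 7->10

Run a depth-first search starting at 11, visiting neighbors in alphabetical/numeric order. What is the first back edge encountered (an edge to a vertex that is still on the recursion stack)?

DFS from 11 (visiting neighbors in alphabetical/numeric order); mark gray on enter, black on exit:
11 gray
  3 gray
    9 gray
      8 gray
        8→3: 3 is gray → back edge
First back edge: 8 → 3.

8→3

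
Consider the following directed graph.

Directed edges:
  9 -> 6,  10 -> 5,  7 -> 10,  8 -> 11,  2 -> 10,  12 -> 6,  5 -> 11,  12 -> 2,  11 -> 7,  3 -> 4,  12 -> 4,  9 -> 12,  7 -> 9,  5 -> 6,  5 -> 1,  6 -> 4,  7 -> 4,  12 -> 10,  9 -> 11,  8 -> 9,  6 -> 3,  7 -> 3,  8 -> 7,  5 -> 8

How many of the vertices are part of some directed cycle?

8

A vertex is on a directed cycle iff it belongs to a strongly connected component of size ≥ 2 (or has a self-loop).
The vertices on cycles are {2, 5, 7, 8, 9, 10, 11, 12} — 8 in total.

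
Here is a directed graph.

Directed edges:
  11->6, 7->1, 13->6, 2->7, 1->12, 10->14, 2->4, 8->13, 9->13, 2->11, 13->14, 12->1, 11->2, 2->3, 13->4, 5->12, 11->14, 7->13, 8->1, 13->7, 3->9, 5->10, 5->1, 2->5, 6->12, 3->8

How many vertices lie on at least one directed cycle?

A vertex is on a directed cycle iff it belongs to a strongly connected component of size ≥ 2 (or has a self-loop).
The vertices on cycles are {1, 2, 7, 11, 12, 13} — 6 in total.

6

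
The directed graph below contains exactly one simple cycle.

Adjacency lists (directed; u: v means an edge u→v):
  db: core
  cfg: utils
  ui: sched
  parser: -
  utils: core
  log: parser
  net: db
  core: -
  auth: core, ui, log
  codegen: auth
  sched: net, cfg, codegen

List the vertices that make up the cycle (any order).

ui, auth, sched, codegen

DFS with gray/black marking from sched:
sched gray
  net gray
    db gray
      core gray
      core black
    db black
  net black
  cfg gray
    utils gray
      utils→core: core black — skip
    utils black
  cfg black
  codegen gray
    auth gray
      auth→core: core black — skip
      ui gray
        ui→sched: sched is gray → back edge
Back edge closes the cycle sched → codegen → auth → ui → sched; its vertices are {ui, auth, sched, codegen}.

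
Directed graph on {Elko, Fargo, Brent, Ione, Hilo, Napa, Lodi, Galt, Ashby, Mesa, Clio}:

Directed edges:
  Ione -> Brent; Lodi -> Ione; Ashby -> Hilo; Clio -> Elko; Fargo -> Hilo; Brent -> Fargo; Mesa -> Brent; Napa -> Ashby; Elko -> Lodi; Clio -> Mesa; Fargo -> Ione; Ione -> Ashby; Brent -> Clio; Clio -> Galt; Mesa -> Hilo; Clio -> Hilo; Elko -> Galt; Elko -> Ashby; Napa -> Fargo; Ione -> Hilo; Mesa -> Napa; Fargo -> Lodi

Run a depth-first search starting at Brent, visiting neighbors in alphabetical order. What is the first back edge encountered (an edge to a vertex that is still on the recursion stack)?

Ione->Brent

DFS from Brent (visiting neighbors in alphabetical order); mark gray on enter, black on exit:
Brent gray
  Clio gray
    Elko gray
      Ashby gray
        Hilo gray
        Hilo black
      Ashby black
      Galt gray
      Galt black
      Lodi gray
        Ione gray
          Ione→Ashby: Ashby black — skip
          Ione→Brent: Brent is gray → back edge
First back edge: Ione → Brent.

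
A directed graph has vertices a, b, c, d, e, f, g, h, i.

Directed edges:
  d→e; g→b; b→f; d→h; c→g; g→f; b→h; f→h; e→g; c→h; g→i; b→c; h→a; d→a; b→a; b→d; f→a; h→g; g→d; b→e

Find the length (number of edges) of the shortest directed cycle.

3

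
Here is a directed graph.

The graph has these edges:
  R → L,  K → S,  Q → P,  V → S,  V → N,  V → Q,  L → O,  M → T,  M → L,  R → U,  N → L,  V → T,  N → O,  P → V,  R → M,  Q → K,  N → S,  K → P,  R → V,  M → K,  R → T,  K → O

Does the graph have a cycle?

DFS with white/gray/black marking, starting from N:
N gray
  S gray
  S black
  L gray
    O gray
    O black
  L black
  N→O: O black — skip
N black
K gray
  P gray
    V gray
      V→N: N black — skip
      V→S: S black — skip
      Q gray
        Q→P: P is gray → back edge
Back edge found, so a cycle exists: P → V → Q → P.

Yes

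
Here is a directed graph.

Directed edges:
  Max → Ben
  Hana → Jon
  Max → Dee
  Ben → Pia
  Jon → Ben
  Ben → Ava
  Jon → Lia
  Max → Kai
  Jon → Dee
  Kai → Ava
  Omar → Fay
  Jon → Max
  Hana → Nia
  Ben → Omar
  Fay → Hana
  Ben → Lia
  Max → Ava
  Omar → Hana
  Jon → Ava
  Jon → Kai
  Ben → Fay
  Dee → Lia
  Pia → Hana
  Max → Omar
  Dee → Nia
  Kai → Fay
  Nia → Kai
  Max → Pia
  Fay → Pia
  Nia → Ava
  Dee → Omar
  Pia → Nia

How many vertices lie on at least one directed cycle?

A vertex is on a directed cycle iff it belongs to a strongly connected component of size ≥ 2 (or has a self-loop).
The vertices on cycles are {Ben, Dee, Fay, Jon, Kai, Max, Nia, Pia, Hana, Omar} — 10 in total.

10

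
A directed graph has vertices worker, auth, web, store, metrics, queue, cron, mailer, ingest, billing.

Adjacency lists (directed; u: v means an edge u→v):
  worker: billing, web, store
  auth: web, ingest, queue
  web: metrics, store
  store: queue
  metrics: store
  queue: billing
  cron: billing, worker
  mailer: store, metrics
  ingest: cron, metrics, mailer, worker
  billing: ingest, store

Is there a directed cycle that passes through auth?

auth lies on a cycle iff there is a path from auth back to itself.
Exploring from auth, it never reaches itself; equivalently, its strongly connected component is a singleton.

No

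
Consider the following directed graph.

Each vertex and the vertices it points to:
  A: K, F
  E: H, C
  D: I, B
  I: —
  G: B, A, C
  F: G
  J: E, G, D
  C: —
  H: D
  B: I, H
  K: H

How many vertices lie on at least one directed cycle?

A vertex is on a directed cycle iff it belongs to a strongly connected component of size ≥ 2 (or has a self-loop).
The vertices on cycles are {A, B, D, F, G, H} — 6 in total.

6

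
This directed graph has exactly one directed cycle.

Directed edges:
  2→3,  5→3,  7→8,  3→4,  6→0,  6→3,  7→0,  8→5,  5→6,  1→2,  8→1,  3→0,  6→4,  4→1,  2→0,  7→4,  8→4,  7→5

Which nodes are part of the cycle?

1, 2, 3, 4

DFS with gray/black marking from 4:
4 gray
  1 gray
    2 gray
      3 gray
        0 gray
        0 black
        3→4: 4 is gray → back edge
Back edge closes the cycle 4 → 1 → 2 → 3 → 4; its vertices are {1, 2, 3, 4}.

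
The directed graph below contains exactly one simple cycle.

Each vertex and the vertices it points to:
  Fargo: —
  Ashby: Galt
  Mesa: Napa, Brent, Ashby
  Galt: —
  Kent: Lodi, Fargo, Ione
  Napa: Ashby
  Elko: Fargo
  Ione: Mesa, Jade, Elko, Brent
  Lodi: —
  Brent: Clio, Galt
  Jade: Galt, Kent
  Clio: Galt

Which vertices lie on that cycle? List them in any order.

DFS with gray/black marking from Kent:
Kent gray
  Lodi gray
  Lodi black
  Fargo gray
  Fargo black
  Ione gray
    Mesa gray
      Napa gray
        Ashby gray
          Galt gray
          Galt black
        Ashby black
      Napa black
      Brent gray
        Clio gray
          Clio→Galt: Galt black — skip
        Clio black
        Brent→Galt: Galt black — skip
      Brent black
      Mesa→Ashby: Ashby black — skip
    Mesa black
    Jade gray
      Jade→Galt: Galt black — skip
      Jade→Kent: Kent is gray → back edge
Back edge closes the cycle Kent → Ione → Jade → Kent; its vertices are {Ione, Jade, Kent}.

Ione, Jade, Kent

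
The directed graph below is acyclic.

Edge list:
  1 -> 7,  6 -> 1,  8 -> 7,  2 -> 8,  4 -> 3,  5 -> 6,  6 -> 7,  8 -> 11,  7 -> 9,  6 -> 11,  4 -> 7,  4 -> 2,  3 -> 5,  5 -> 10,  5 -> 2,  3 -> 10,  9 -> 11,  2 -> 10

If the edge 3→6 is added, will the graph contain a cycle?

Adding 3→6 creates a cycle iff 6 can already reach 3.
Explore from 6: no path reaches 3. The graph stays acyclic.

No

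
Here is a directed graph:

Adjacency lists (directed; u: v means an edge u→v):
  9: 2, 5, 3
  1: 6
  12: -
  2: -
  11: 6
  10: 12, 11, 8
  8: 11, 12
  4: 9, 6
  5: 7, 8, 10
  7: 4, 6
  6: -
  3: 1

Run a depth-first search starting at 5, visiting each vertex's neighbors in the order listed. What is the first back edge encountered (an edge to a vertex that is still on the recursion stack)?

DFS from 5 (visiting each vertex's neighbors in the order listed); mark gray on enter, black on exit:
5 gray
  7 gray
    4 gray
      9 gray
        2 gray
        2 black
        9→5: 5 is gray → back edge
First back edge: 9 → 5.

9→5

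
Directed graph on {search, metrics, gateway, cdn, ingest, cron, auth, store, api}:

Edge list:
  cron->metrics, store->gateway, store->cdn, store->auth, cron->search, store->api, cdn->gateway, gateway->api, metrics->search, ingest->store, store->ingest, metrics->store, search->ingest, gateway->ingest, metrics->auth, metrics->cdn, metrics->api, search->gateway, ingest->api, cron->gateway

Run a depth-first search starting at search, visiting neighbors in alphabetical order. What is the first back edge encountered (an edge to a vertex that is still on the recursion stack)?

cdn->gateway

DFS from search (visiting neighbors in alphabetical order); mark gray on enter, black on exit:
search gray
  gateway gray
    api gray
    api black
    ingest gray
      ingest→api: api black — skip
      store gray
        store→api: api black — skip
        auth gray
        auth black
        cdn gray
          cdn→gateway: gateway is gray → back edge
First back edge: cdn → gateway.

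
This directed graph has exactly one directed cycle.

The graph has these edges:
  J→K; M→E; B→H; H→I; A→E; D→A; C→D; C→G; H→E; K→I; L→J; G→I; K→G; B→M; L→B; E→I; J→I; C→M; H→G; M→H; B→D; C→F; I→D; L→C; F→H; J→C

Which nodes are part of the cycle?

DFS with gray/black marking from D:
D gray
  A gray
    E gray
      I gray
        I→D: D is gray → back edge
Back edge closes the cycle D → A → E → I → D; its vertices are {A, D, E, I}.

A, D, E, I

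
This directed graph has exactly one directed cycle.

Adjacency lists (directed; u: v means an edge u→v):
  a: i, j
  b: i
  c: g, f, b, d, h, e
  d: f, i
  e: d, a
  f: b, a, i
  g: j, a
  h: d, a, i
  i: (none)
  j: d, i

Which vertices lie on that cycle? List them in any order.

DFS with gray/black marking from f:
f gray
  b gray
    i gray
    i black
  b black
  a gray
    a→i: i black — skip
    j gray
      d gray
        d→f: f is gray → back edge
Back edge closes the cycle f → a → j → d → f; its vertices are {a, d, f, j}.

a, d, f, j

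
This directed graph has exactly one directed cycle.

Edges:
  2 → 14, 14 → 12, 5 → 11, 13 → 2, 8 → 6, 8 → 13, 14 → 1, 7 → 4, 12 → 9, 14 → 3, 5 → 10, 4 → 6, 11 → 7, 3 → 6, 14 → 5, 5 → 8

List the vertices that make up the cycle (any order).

DFS with gray/black marking from 14:
14 gray
  5 gray
    11 gray
      7 gray
        4 gray
          6 gray
          6 black
        4 black
      7 black
    11 black
    8 gray
      13 gray
        2 gray
          2→14: 14 is gray → back edge
Back edge closes the cycle 14 → 5 → 8 → 13 → 2 → 14; its vertices are {2, 5, 8, 13, 14}.

2, 5, 8, 13, 14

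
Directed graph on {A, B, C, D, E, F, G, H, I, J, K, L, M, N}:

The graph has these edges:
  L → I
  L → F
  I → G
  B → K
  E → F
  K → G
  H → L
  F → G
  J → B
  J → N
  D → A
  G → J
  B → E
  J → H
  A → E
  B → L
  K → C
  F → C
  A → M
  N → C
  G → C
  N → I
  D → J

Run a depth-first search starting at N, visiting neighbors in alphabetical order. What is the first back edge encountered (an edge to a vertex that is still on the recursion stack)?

F→G

DFS from N (visiting neighbors in alphabetical order); mark gray on enter, black on exit:
N gray
  C gray
  C black
  I gray
    G gray
      G→C: C black — skip
      J gray
        B gray
          E gray
            F gray
              F→C: C black — skip
              F→G: G is gray → back edge
First back edge: F → G.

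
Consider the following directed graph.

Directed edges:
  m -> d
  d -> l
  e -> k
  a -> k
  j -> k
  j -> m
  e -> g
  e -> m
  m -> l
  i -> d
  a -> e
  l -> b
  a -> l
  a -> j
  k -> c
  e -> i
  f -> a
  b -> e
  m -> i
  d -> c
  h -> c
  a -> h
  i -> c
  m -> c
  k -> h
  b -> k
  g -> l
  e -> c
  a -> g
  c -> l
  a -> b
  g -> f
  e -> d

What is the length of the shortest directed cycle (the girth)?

For each vertex v, BFS finds the shortest path from v back to v.
The shortest such closed walk is a → g → f → a, length 3.

3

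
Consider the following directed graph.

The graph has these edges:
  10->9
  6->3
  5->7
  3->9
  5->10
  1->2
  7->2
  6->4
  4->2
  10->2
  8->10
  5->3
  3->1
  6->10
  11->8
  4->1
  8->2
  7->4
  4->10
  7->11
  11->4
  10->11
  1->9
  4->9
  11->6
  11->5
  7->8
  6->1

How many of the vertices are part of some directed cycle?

7

A vertex is on a directed cycle iff it belongs to a strongly connected component of size ≥ 2 (or has a self-loop).
The vertices on cycles are {4, 5, 6, 7, 8, 10, 11} — 7 in total.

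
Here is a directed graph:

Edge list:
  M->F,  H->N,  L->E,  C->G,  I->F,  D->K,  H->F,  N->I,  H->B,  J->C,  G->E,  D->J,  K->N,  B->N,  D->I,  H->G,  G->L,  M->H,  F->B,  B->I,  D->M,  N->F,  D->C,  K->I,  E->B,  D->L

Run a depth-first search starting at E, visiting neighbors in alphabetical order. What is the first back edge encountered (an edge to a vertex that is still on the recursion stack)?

DFS from E (visiting neighbors in alphabetical order); mark gray on enter, black on exit:
E gray
  B gray
    I gray
      F gray
        F→B: B is gray → back edge
First back edge: F → B.

F->B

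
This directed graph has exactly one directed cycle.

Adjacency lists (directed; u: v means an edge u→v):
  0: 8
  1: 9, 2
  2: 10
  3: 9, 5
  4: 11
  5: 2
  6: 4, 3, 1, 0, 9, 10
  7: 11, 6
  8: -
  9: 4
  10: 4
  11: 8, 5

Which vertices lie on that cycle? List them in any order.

2, 4, 5, 10, 11

DFS with gray/black marking from 11:
11 gray
  8 gray
  8 black
  5 gray
    2 gray
      10 gray
        4 gray
          4→11: 11 is gray → back edge
Back edge closes the cycle 11 → 5 → 2 → 10 → 4 → 11; its vertices are {2, 4, 5, 10, 11}.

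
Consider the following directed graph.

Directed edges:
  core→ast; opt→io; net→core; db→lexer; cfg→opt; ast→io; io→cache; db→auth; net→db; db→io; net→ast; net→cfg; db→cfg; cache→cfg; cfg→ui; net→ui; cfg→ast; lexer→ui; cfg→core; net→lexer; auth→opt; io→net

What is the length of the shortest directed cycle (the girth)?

3

For each vertex v, BFS finds the shortest path from v back to v.
The shortest such closed walk is io → net → db → io, length 3.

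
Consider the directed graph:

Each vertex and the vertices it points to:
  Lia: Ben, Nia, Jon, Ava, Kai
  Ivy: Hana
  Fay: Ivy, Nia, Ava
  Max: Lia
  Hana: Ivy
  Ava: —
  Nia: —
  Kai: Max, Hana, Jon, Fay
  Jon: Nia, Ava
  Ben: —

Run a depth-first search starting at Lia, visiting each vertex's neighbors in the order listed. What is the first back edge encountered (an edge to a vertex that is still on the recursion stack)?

DFS from Lia (visiting each vertex's neighbors in the order listed); mark gray on enter, black on exit:
Lia gray
  Ben gray
  Ben black
  Nia gray
  Nia black
  Jon gray
    Jon→Nia: Nia black — skip
    Ava gray
    Ava black
  Jon black
  Lia→Ava: Ava black — skip
  Kai gray
    Max gray
      Max→Lia: Lia is gray → back edge
First back edge: Max → Lia.

Max→Lia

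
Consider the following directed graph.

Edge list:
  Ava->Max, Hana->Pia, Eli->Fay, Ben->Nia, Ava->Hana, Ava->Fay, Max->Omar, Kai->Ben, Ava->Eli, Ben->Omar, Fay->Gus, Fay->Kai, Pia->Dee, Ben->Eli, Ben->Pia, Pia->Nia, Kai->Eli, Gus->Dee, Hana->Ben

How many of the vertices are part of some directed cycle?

A vertex is on a directed cycle iff it belongs to a strongly connected component of size ≥ 2 (or has a self-loop).
The vertices on cycles are {Ben, Eli, Fay, Kai} — 4 in total.

4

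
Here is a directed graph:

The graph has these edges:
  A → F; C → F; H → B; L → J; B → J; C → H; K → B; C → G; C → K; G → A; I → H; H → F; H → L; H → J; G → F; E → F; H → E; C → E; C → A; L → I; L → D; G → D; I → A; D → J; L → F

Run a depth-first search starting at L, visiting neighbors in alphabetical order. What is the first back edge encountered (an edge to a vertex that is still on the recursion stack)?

DFS from L (visiting neighbors in alphabetical order); mark gray on enter, black on exit:
L gray
  D gray
    J gray
    J black
  D black
  F gray
  F black
  I gray
    A gray
      A→F: F black — skip
    A black
    H gray
      B gray
        B→J: J black — skip
      B black
      E gray
        E→F: F black — skip
      E black
      H→F: F black — skip
      H→J: J black — skip
      H→L: L is gray → back edge
First back edge: H → L.

H->L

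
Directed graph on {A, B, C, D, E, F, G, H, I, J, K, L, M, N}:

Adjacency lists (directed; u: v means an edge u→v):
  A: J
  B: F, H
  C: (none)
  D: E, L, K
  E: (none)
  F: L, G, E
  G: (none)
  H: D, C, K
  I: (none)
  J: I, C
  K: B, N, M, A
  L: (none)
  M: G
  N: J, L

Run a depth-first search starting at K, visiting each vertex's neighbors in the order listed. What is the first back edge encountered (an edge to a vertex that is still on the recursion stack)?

DFS from K (visiting each vertex's neighbors in the order listed); mark gray on enter, black on exit:
K gray
  B gray
    F gray
      L gray
      L black
      G gray
      G black
      E gray
      E black
    F black
    H gray
      D gray
        D→E: E black — skip
        D→L: L black — skip
        D→K: K is gray → back edge
First back edge: D → K.

D→K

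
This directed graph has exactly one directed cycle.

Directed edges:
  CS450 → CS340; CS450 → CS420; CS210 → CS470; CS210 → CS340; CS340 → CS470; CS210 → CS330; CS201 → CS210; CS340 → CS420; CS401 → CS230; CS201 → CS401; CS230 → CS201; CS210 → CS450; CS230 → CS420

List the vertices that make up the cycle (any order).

CS201, CS230, CS401

DFS with gray/black marking from CS201:
CS201 gray
  CS210 gray
    CS470 gray
    CS470 black
    CS340 gray
      CS420 gray
      CS420 black
      CS340→CS470: CS470 black — skip
    CS340 black
    CS330 gray
    CS330 black
    CS450 gray
      CS450→CS340: CS340 black — skip
      CS450→CS420: CS420 black — skip
    CS450 black
  CS210 black
  CS401 gray
    CS230 gray
      CS230→CS420: CS420 black — skip
      CS230→CS201: CS201 is gray → back edge
Back edge closes the cycle CS201 → CS401 → CS230 → CS201; its vertices are {CS201, CS230, CS401}.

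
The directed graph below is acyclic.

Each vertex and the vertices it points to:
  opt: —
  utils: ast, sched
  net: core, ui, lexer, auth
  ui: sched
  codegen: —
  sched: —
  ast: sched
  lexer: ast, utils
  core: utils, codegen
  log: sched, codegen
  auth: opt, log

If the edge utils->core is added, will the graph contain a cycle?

Adding utils→core creates a cycle iff core can already reach utils.
Path from core: core → utils.
So core → … → utils → core is a cycle.

Yes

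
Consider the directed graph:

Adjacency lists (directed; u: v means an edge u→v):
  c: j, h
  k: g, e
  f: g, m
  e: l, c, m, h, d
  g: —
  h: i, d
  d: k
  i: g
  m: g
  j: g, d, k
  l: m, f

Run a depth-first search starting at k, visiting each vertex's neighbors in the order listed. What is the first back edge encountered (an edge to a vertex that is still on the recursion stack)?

d->k

DFS from k (visiting each vertex's neighbors in the order listed); mark gray on enter, black on exit:
k gray
  g gray
  g black
  e gray
    l gray
      m gray
        m→g: g black — skip
      m black
      f gray
        f→g: g black — skip
        f→m: m black — skip
      f black
    l black
    c gray
      j gray
        j→g: g black — skip
        d gray
          d→k: k is gray → back edge
First back edge: d → k.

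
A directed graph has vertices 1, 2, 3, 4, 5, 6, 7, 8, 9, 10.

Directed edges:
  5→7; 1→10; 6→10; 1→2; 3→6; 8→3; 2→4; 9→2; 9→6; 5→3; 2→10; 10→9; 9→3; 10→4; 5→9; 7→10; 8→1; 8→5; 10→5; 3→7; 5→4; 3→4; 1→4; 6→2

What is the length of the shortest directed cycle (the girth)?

For each vertex v, BFS finds the shortest path from v back to v.
The shortest such closed walk is 5 → 7 → 10 → 5, length 3.

3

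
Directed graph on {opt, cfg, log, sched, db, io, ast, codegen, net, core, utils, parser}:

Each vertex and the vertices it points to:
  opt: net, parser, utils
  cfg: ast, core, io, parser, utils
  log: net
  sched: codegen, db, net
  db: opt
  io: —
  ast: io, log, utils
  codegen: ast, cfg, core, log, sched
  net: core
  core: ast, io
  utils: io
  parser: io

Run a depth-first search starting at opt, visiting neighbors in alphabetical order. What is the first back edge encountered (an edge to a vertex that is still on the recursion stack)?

log→net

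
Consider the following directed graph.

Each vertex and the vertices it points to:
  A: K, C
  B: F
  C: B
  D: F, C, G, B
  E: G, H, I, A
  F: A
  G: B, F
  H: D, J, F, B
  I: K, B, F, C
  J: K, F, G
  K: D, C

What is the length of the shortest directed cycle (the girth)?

4

For each vertex v, BFS finds the shortest path from v back to v.
The shortest such closed walk is F → A → C → B → F, length 4.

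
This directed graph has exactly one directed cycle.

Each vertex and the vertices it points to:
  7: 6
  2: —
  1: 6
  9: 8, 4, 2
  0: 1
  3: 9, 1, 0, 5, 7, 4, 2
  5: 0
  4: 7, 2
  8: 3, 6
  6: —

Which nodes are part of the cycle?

DFS with gray/black marking from 3:
3 gray
  9 gray
    8 gray
      8→3: 3 is gray → back edge
Back edge closes the cycle 3 → 9 → 8 → 3; its vertices are {3, 8, 9}.

3, 8, 9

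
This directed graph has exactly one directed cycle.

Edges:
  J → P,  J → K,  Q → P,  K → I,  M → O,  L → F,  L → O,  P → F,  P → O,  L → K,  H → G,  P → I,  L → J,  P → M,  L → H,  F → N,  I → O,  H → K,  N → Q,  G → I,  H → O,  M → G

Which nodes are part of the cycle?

DFS with gray/black marking from F:
F gray
  N gray
    Q gray
      P gray
        O gray
        O black
        M gray
          M→O: O black — skip
          G gray
            I gray
              I→O: O black — skip
            I black
          G black
        M black
        P→I: I black — skip
        P→F: F is gray → back edge
Back edge closes the cycle F → N → Q → P → F; its vertices are {F, N, P, Q}.

F, N, P, Q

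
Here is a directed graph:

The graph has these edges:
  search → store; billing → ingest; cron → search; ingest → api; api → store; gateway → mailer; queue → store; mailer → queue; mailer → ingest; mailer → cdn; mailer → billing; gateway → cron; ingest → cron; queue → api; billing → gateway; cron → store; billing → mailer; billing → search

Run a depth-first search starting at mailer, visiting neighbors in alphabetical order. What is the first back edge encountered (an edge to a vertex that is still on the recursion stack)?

DFS from mailer (visiting neighbors in alphabetical order); mark gray on enter, black on exit:
mailer gray
  billing gray
    gateway gray
      cron gray
        search gray
          store gray
          store black
        search black
        cron→store: store black — skip
      cron black
      gateway→mailer: mailer is gray → back edge
First back edge: gateway → mailer.

gateway->mailer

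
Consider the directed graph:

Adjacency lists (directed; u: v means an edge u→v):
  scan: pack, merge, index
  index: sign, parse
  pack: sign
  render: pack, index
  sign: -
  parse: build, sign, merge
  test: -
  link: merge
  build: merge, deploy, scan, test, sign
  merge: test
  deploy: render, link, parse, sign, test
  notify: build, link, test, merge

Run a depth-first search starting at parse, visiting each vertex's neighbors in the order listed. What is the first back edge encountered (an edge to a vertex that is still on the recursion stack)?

index->parse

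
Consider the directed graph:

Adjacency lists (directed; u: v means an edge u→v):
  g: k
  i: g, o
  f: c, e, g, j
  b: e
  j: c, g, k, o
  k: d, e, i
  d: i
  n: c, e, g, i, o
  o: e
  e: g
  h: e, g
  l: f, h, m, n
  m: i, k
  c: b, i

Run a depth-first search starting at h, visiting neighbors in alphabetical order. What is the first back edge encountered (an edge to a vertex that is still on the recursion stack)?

i->g

DFS from h (visiting neighbors in alphabetical order); mark gray on enter, black on exit:
h gray
  e gray
    g gray
      k gray
        d gray
          i gray
            i→g: g is gray → back edge
First back edge: i → g.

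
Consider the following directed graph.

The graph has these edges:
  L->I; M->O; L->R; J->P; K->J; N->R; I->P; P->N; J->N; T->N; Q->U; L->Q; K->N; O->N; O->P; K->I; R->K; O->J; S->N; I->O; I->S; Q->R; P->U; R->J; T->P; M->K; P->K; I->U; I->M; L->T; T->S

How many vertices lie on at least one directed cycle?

A vertex is on a directed cycle iff it belongs to a strongly connected component of size ≥ 2 (or has a self-loop).
The vertices on cycles are {I, J, K, M, N, O, P, R, S} — 9 in total.

9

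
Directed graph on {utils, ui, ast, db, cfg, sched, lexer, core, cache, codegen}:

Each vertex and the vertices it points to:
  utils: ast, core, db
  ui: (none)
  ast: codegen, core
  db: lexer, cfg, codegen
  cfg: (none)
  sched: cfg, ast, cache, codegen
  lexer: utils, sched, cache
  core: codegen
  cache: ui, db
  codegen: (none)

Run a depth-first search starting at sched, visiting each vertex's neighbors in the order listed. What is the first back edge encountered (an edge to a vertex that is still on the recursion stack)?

DFS from sched (visiting each vertex's neighbors in the order listed); mark gray on enter, black on exit:
sched gray
  cfg gray
  cfg black
  ast gray
    codegen gray
    codegen black
    core gray
      core→codegen: codegen black — skip
    core black
  ast black
  cache gray
    ui gray
    ui black
    db gray
      lexer gray
        utils gray
          utils→ast: ast black — skip
          utils→core: core black — skip
          utils→db: db is gray → back edge
First back edge: utils → db.

utils→db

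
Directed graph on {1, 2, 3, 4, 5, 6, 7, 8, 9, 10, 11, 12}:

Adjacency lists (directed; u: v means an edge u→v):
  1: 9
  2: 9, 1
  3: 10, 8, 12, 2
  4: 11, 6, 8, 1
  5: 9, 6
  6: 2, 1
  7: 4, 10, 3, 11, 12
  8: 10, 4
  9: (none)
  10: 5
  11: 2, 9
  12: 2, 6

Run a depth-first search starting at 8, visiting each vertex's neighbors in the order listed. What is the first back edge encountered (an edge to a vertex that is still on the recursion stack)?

4->8

DFS from 8 (visiting each vertex's neighbors in the order listed); mark gray on enter, black on exit:
8 gray
  10 gray
    5 gray
      9 gray
      9 black
      6 gray
        2 gray
          2→9: 9 black — skip
          1 gray
            1→9: 9 black — skip
          1 black
        2 black
        6→1: 1 black — skip
      6 black
    5 black
  10 black
  4 gray
    11 gray
      11→2: 2 black — skip
      11→9: 9 black — skip
    11 black
    4→6: 6 black — skip
    4→8: 8 is gray → back edge
First back edge: 4 → 8.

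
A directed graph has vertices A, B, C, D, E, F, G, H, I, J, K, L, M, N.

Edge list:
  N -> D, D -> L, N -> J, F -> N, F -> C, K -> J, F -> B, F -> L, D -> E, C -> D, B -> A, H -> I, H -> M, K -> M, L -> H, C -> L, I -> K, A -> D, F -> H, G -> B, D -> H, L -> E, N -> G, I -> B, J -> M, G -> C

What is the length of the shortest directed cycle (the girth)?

5

For each vertex v, BFS finds the shortest path from v back to v.
The shortest such closed walk is H → I → B → A → D → H, length 5.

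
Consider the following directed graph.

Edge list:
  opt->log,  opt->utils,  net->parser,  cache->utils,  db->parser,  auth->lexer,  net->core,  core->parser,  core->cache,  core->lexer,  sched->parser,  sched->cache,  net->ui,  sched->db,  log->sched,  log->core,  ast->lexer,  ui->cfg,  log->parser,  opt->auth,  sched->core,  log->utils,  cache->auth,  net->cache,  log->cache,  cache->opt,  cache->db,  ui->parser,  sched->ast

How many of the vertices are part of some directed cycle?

5

A vertex is on a directed cycle iff it belongs to a strongly connected component of size ≥ 2 (or has a self-loop).
The vertices on cycles are {log, opt, core, cache, sched} — 5 in total.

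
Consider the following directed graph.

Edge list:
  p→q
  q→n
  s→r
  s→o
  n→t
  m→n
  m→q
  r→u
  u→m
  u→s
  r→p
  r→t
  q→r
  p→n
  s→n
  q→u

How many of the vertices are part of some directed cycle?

A vertex is on a directed cycle iff it belongs to a strongly connected component of size ≥ 2 (or has a self-loop).
The vertices on cycles are {m, p, q, r, s, u} — 6 in total.

6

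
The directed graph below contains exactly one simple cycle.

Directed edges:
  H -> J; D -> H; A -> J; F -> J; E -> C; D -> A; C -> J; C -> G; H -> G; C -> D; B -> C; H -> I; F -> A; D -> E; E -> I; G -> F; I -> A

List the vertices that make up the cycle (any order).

C, D, E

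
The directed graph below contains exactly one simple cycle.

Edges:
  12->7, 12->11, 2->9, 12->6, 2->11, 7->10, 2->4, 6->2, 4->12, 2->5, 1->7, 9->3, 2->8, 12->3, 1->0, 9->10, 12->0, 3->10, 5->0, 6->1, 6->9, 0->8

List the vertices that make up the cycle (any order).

DFS with gray/black marking from 6:
6 gray
  2 gray
    11 gray
    11 black
    8 gray
    8 black
    4 gray
      12 gray
        12→6: 6 is gray → back edge
Back edge closes the cycle 6 → 2 → 4 → 12 → 6; its vertices are {2, 4, 6, 12}.

2, 4, 6, 12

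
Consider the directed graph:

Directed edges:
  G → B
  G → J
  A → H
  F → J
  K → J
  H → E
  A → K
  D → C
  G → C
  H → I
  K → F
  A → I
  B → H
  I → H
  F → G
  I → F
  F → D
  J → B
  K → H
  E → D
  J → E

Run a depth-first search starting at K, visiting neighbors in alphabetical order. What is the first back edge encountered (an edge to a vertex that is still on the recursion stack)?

I->F

DFS from K (visiting neighbors in alphabetical order); mark gray on enter, black on exit:
K gray
  F gray
    D gray
      C gray
      C black
    D black
    G gray
      B gray
        H gray
          E gray
            E→D: D black — skip
          E black
          I gray
            I→F: F is gray → back edge
First back edge: I → F.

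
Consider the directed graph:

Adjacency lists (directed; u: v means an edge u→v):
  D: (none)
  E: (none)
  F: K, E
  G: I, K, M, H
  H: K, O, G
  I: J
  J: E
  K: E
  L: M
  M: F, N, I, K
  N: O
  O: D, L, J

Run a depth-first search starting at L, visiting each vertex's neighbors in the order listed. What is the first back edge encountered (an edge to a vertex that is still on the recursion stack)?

O→L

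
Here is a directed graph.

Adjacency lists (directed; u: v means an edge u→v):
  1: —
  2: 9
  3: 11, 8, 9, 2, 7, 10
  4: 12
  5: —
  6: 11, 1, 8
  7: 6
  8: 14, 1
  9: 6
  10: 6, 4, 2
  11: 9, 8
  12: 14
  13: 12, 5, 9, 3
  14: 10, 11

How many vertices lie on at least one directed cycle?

A vertex is on a directed cycle iff it belongs to a strongly connected component of size ≥ 2 (or has a self-loop).
The vertices on cycles are {2, 4, 6, 8, 9, 10, 11, 12, 14} — 9 in total.

9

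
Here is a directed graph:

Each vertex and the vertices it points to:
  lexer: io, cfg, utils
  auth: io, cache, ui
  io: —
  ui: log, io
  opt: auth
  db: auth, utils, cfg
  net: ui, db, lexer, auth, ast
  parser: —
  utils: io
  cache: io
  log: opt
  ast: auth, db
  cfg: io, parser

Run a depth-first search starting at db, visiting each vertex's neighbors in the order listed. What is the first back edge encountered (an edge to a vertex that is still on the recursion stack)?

opt->auth

DFS from db (visiting each vertex's neighbors in the order listed); mark gray on enter, black on exit:
db gray
  auth gray
    io gray
    io black
    cache gray
      cache→io: io black — skip
    cache black
    ui gray
      log gray
        opt gray
          opt→auth: auth is gray → back edge
First back edge: opt → auth.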